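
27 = 27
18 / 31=0.58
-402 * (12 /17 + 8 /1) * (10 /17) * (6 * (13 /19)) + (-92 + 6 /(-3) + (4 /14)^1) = -8545.16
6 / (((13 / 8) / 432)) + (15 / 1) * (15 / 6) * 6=23661 / 13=1820.08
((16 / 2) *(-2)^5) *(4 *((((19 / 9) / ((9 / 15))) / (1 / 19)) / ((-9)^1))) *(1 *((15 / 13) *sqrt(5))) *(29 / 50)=5360128 *sqrt(5) / 1053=11382.35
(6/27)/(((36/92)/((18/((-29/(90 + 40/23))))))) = -8440/261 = -32.34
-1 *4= -4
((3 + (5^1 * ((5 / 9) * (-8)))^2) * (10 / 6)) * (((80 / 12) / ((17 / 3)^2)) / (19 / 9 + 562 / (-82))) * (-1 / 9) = 471418 / 117045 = 4.03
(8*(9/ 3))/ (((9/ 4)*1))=10.67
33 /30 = 1.10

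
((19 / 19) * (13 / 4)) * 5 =65 / 4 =16.25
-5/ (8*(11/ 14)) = -35/ 44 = -0.80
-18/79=-0.23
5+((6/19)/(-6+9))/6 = 286/57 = 5.02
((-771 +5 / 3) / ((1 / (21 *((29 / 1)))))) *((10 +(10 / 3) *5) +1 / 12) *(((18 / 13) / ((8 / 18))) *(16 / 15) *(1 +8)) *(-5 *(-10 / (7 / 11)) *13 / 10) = -38286576504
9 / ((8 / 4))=9 / 2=4.50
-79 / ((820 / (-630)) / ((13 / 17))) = 64701 / 1394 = 46.41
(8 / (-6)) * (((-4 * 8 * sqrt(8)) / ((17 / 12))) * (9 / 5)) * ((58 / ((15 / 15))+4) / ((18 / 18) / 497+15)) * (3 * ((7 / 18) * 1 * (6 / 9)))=6902336 * sqrt(2) / 19805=492.87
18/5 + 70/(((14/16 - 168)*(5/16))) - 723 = -720.74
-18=-18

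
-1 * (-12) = 12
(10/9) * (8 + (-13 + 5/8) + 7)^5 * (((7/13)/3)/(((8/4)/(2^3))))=5294205/53248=99.43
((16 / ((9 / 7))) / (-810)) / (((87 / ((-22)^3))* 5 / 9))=596288 / 176175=3.38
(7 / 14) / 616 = 1 / 1232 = 0.00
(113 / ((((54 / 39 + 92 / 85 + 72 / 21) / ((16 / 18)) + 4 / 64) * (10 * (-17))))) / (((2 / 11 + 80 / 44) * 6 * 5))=-20566 / 12428565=-0.00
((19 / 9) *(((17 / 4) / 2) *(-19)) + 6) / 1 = -5705 / 72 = -79.24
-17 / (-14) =17 / 14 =1.21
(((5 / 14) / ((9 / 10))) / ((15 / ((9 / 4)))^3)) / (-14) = -3 / 31360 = -0.00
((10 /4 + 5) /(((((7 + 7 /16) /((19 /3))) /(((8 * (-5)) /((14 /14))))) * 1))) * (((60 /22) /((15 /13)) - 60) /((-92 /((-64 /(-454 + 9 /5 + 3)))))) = -770944000 /33810161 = -22.80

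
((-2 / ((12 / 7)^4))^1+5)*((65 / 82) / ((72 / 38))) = 61057165 / 30606336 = 1.99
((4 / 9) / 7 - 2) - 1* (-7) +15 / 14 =6.13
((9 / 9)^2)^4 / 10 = 1 / 10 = 0.10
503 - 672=-169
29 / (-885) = -29 / 885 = -0.03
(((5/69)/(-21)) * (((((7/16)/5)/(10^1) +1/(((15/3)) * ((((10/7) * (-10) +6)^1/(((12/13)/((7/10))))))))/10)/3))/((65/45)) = 6961/3787492800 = 0.00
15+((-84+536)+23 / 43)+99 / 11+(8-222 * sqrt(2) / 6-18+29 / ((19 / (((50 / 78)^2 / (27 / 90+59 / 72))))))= 25990771013 / 55643419-37 * sqrt(2)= 414.77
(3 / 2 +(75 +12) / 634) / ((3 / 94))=16262 / 317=51.30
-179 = -179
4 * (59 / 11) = 236 / 11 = 21.45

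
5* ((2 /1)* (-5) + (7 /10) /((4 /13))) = -309 /8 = -38.62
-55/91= -0.60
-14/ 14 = -1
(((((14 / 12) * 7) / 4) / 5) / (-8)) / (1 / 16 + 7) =-49 / 6780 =-0.01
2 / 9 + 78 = 704 / 9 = 78.22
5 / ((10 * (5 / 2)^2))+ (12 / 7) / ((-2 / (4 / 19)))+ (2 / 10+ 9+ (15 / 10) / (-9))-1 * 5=78461 / 19950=3.93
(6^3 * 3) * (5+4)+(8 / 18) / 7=367420 / 63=5832.06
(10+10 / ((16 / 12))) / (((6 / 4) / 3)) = 35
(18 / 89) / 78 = 0.00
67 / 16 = 4.19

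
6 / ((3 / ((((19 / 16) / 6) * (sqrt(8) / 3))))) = 19 * sqrt(2) / 72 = 0.37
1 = 1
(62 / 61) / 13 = 0.08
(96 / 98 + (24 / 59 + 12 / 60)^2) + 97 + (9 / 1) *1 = 457755059 / 4264225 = 107.35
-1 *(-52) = 52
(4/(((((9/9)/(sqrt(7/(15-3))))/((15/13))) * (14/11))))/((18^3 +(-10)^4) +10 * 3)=5 * sqrt(21)/131222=0.00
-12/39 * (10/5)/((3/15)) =-40/13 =-3.08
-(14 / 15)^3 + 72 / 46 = 58388 / 77625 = 0.75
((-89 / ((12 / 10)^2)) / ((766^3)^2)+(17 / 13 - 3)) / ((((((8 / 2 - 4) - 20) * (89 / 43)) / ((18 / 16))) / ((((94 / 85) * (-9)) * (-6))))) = 8730274056088930489852299 / 3178665916022673687603200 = 2.75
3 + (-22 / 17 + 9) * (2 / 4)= 233 / 34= 6.85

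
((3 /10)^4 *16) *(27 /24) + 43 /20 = 11479 /5000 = 2.30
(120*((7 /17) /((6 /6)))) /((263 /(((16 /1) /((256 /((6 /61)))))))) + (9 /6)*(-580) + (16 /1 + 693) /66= -15466826951 /18000246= -859.26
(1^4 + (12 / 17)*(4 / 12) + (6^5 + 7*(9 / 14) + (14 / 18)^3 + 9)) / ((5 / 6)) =193112827 / 20655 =9349.45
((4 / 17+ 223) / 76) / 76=3795 / 98192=0.04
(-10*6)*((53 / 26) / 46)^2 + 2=673073 / 357604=1.88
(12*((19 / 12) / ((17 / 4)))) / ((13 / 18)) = 1368 / 221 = 6.19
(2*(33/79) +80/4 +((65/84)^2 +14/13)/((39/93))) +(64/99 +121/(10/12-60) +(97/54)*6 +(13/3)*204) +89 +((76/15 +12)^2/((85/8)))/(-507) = 1007.16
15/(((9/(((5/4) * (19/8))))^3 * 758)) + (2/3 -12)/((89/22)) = -1504511936797/537174540288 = -2.80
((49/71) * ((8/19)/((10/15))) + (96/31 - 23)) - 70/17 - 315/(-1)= 207173630/710923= 291.42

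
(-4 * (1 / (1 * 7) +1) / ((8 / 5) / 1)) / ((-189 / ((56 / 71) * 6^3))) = 1280 / 497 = 2.58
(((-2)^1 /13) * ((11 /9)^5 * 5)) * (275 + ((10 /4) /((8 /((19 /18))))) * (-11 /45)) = -573817465705 /994857552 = -576.78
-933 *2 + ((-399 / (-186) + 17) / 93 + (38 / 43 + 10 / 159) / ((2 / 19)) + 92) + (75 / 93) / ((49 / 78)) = -1135520118235 / 643894986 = -1763.52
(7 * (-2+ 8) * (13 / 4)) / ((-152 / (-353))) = 96369 / 304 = 317.00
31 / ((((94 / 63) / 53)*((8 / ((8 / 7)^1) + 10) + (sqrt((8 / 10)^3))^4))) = 179703125 / 2817086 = 63.79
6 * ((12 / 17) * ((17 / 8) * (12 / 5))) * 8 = 172.80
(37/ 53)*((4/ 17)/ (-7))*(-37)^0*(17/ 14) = -74/ 2597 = -0.03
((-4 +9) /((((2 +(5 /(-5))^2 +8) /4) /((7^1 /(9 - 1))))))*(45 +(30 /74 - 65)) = -31.17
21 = 21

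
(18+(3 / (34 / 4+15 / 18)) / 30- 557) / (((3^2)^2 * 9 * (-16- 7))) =150917 / 4694760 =0.03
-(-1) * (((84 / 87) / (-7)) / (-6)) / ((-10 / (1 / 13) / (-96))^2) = 1536 / 122525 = 0.01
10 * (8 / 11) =80 / 11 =7.27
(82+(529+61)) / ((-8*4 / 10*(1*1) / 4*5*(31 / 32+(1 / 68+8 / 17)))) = -13056 / 113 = -115.54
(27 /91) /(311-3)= 27 /28028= 0.00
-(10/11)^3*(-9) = 9000/1331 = 6.76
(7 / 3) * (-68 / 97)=-476 / 291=-1.64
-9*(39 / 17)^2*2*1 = -27378 / 289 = -94.73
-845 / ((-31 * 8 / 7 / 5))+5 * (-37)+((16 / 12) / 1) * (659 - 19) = 585965 / 744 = 787.59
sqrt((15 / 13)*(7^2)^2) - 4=-4+49*sqrt(195) / 13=48.63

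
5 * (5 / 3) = 8.33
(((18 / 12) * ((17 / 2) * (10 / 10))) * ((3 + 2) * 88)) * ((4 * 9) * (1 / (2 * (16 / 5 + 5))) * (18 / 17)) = 534600 / 41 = 13039.02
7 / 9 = 0.78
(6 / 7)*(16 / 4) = 24 / 7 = 3.43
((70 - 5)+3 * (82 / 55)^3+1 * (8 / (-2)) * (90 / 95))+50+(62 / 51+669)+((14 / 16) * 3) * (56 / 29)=3723585930379 / 4675303875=796.44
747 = 747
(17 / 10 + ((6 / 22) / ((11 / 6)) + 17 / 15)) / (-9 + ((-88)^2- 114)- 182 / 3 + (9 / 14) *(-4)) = 15155 / 38408546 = 0.00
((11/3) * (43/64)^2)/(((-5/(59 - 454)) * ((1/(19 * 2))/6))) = 29813.32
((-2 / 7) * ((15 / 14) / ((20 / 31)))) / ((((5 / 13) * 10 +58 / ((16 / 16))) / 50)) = -10075 / 26264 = -0.38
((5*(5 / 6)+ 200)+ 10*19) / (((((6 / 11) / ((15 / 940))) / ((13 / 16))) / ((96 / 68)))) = 338195 / 25568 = 13.23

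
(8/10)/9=4/45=0.09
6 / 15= 2 / 5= 0.40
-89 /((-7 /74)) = 6586 /7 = 940.86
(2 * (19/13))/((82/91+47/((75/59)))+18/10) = 9975/135389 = 0.07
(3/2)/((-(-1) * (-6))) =-1/4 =-0.25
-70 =-70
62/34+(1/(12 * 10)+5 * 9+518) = 1152257/2040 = 564.83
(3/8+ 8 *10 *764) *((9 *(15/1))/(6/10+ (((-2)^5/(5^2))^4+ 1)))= 25785158203125/13388608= 1925902.84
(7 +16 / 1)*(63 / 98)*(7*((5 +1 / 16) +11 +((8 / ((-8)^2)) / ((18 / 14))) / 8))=212957 / 128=1663.73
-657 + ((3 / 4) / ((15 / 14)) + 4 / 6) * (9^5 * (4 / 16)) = 780723 / 40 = 19518.08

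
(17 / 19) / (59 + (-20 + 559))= 17 / 11362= 0.00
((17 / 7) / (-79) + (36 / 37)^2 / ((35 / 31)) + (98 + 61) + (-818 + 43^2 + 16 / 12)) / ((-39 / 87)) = -392595655003 / 147626115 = -2659.39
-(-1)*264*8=2112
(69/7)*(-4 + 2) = -19.71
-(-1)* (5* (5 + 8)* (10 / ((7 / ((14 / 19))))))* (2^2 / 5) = 1040 / 19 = 54.74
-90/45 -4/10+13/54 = -583/270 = -2.16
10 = 10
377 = 377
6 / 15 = 2 / 5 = 0.40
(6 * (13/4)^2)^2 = 4016.39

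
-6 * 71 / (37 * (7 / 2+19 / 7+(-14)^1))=5964 / 4033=1.48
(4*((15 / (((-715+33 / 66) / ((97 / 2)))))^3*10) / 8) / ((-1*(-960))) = -1026757125 / 186756901696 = -0.01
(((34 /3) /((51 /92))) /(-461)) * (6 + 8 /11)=-13616 /45639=-0.30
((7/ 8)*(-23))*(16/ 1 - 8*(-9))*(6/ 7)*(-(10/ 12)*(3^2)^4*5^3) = 1037458125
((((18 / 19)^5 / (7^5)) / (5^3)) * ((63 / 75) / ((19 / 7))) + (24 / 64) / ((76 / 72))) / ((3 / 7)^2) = 7962208366299 / 4116514587500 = 1.93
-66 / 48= -11 / 8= -1.38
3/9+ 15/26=71/78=0.91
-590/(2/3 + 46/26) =-4602/19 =-242.21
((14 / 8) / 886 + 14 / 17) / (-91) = -7105 / 783224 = -0.01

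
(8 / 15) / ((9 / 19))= 152 / 135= 1.13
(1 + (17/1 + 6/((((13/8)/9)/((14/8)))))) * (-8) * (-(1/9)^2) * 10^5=88000000/117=752136.75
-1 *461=-461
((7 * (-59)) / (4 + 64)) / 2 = -413 / 136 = -3.04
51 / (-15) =-17 / 5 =-3.40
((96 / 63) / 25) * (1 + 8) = 96 / 175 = 0.55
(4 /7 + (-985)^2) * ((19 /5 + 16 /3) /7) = 930446323 /735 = 1265913.36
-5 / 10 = -1 / 2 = -0.50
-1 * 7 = -7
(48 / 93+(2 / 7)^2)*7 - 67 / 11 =-1.91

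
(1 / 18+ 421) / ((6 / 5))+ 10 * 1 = 38975 / 108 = 360.88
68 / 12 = 17 / 3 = 5.67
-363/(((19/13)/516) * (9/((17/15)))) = -4599452/285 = -16138.43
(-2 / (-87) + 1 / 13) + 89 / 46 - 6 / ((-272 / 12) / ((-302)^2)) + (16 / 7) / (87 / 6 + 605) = 61735020243415 / 2556921822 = 24144.27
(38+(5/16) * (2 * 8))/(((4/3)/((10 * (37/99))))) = 7955/66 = 120.53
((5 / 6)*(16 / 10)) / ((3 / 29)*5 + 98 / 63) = 348 / 541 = 0.64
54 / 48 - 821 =-6559 / 8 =-819.88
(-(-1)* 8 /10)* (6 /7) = 24 /35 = 0.69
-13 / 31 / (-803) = 13 / 24893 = 0.00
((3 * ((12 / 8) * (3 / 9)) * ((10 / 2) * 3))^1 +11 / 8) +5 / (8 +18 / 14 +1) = 877 / 36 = 24.36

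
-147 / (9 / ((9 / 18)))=-49 / 6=-8.17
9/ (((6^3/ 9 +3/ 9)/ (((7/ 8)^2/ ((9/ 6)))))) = 441/ 2336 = 0.19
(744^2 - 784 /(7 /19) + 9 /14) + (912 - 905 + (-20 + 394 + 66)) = 7725979 /14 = 551855.64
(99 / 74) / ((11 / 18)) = 81 / 37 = 2.19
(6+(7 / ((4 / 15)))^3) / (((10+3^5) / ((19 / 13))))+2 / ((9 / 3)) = 66427505 / 631488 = 105.19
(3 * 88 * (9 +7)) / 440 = 48 / 5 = 9.60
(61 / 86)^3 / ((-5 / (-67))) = 15207727 / 3180280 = 4.78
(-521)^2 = 271441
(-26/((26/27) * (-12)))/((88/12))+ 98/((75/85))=147013/1320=111.37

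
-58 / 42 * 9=-87 / 7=-12.43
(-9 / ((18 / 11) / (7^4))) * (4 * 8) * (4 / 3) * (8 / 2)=-6761216 / 3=-2253738.67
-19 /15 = -1.27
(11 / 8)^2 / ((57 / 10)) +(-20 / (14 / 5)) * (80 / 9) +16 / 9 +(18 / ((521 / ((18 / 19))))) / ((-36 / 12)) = -408397469 / 6652128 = -61.39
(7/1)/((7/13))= 13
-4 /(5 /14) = -11.20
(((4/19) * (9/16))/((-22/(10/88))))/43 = -45/3163424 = -0.00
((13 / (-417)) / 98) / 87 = -13 / 3555342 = -0.00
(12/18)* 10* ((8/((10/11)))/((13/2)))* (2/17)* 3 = 704/221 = 3.19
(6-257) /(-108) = 251 /108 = 2.32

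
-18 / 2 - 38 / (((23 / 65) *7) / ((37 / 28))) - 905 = -2105851 / 2254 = -934.27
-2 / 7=-0.29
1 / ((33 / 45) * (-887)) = -0.00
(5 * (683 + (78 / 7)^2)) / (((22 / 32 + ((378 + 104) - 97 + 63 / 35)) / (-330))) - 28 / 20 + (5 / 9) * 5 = -78279588346 / 22784265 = -3435.69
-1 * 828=-828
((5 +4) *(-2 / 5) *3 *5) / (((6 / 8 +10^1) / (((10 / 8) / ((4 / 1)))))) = -135 / 86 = -1.57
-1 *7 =-7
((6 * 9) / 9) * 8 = 48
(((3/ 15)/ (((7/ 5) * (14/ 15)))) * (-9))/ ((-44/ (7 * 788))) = 172.69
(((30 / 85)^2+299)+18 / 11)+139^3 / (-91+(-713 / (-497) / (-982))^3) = -982403588185580828923866465 / 33630672344005311440459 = -29211.54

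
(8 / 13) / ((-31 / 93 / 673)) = -16152 / 13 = -1242.46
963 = 963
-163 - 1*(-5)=-158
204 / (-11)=-204 / 11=-18.55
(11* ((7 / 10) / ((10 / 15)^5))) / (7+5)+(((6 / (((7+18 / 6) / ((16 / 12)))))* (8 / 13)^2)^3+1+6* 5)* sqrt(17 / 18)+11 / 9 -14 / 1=-91067 / 11520+6240220697* sqrt(34) / 1206702250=22.25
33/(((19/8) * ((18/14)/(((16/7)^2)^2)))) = 5767168/19551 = 294.98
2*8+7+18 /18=24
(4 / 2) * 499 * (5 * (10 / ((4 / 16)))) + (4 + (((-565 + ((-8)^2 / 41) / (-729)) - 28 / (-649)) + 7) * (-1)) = 200161.96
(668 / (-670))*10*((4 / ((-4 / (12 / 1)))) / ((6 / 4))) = 5344 / 67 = 79.76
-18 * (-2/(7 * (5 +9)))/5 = 18/245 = 0.07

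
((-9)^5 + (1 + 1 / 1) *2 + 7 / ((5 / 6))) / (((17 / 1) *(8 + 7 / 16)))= -4722928 / 11475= -411.58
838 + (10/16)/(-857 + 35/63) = 51674387/61664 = 838.00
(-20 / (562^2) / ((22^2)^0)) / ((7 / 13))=-65 / 552727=-0.00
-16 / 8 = -2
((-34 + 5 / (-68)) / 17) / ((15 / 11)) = -25487 / 17340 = -1.47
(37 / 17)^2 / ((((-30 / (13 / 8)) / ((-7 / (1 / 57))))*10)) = 2367001 / 231200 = 10.24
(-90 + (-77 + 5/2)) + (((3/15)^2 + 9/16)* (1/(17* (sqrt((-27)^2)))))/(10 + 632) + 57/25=-19121065823/117871200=-162.22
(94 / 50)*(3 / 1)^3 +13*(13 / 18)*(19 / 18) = 491431 / 8100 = 60.67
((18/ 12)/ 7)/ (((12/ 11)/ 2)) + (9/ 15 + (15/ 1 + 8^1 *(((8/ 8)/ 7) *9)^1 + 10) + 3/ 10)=5121/ 140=36.58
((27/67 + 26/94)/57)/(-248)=-535/11128566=-0.00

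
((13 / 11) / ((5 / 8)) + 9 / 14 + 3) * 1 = 4261 / 770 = 5.53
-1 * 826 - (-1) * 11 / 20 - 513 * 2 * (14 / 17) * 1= -567933 / 340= -1670.39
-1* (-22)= 22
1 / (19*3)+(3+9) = 685 / 57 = 12.02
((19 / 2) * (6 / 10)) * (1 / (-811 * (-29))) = 57 / 235190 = 0.00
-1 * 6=-6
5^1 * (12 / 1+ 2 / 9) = 550 / 9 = 61.11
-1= -1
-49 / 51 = -0.96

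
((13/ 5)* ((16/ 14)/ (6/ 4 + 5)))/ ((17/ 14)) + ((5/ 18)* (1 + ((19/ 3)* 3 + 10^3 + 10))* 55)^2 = 1704899455717/ 6885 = 247625193.28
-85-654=-739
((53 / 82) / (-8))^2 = 2809 / 430336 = 0.01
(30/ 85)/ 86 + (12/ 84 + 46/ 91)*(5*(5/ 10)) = 216191/ 133042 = 1.62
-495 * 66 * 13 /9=-47190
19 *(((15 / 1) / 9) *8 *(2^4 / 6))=6080 / 9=675.56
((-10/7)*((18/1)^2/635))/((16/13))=-0.59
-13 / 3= -4.33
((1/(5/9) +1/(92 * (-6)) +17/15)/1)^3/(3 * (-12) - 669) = -6539154291/182991680000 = -0.04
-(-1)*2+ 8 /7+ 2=36 /7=5.14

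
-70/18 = -35/9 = -3.89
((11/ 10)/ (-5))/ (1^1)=-11/ 50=-0.22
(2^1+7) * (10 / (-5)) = -18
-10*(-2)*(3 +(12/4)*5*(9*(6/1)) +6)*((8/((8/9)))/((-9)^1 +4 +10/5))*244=-11990160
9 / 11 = 0.82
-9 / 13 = -0.69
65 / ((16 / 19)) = 1235 / 16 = 77.19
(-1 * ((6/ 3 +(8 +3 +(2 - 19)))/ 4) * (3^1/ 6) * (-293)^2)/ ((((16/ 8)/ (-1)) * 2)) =-85849/ 8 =-10731.12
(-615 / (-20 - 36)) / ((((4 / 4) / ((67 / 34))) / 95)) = 3914475 / 1904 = 2055.92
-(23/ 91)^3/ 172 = -12167/ 129614212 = -0.00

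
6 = 6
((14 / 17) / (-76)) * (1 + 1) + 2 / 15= 541 / 4845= 0.11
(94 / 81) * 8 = 752 / 81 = 9.28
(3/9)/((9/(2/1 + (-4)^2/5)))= 26/135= 0.19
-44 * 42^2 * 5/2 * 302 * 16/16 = -58600080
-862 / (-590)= 431 / 295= 1.46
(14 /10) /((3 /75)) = 35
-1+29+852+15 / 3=885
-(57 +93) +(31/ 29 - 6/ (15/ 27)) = -23161/ 145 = -159.73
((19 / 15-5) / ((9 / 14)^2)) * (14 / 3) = -153664 / 3645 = -42.16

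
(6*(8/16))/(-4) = -3/4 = -0.75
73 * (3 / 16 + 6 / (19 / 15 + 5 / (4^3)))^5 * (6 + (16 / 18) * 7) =1937958.14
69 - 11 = 58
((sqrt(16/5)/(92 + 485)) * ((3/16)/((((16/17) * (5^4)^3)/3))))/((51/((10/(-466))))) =-3 * sqrt(5)/2100640625000000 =-0.00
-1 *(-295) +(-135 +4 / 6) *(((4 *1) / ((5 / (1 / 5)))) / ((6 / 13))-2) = 116347 / 225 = 517.10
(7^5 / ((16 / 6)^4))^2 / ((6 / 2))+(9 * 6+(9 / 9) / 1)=618696116443 / 16777216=36877.16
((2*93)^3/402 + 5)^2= 1150923441721/4489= 256387489.80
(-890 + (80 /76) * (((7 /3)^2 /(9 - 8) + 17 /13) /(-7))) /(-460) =60283 /31122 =1.94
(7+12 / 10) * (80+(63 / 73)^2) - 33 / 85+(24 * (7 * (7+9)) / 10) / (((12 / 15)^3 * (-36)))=3517558037 / 5435580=647.14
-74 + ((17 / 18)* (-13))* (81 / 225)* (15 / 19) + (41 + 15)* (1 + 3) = 146.51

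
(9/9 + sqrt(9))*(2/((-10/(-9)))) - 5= 11/5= 2.20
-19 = -19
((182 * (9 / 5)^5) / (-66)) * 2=-3582306 / 34375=-104.21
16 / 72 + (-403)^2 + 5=1461728 / 9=162414.22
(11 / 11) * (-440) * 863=-379720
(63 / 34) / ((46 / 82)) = 2583 / 782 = 3.30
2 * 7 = 14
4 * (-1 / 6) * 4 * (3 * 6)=-48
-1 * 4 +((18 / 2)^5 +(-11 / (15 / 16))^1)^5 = 544612375611358332741925214299 / 759375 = 717185021381212619248625.80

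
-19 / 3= -6.33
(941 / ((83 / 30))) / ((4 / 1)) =14115 / 166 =85.03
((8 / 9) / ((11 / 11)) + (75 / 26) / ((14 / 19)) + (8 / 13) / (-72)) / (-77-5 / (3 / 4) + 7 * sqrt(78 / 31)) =-122231729 / 2095147236-15709 * sqrt(2418) / 99768916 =-0.07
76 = 76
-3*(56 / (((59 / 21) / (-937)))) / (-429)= -1101912 / 8437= -130.60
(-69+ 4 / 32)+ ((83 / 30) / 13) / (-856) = -22993313 / 333840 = -68.88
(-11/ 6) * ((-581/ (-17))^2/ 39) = -3713171/ 67626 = -54.91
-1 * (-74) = 74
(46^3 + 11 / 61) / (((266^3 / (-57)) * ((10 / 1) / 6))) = -53437563 / 302128120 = -0.18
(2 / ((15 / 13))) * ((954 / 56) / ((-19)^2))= 2067 / 25270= 0.08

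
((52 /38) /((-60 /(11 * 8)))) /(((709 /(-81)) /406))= 6270264 /67355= 93.09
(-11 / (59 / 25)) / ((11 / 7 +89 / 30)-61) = 57750 / 699563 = 0.08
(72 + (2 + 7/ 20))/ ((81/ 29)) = 43123/ 1620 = 26.62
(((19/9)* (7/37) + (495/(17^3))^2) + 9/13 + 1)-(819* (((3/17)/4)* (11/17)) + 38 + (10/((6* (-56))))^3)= -3263315493015631555/55051156864424448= -59.28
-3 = -3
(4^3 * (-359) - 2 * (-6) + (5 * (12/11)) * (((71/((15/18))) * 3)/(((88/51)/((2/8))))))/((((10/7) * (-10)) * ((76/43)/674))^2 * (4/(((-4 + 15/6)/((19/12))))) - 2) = 1020213632480975289/89907399289928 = 11347.38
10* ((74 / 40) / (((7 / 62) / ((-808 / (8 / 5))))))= -579235 / 7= -82747.86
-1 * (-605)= 605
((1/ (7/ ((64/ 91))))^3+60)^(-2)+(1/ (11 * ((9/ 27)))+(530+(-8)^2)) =594.27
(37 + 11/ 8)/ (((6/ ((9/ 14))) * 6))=307/ 448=0.69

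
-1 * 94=-94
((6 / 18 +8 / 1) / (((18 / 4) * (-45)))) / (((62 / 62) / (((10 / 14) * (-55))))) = 2750 / 1701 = 1.62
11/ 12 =0.92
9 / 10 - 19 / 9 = -109 / 90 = -1.21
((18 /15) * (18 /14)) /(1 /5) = 54 /7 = 7.71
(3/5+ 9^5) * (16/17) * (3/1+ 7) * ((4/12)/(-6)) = -1574656/51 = -30875.61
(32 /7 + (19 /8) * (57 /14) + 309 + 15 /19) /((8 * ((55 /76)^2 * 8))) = 13101203 /1355200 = 9.67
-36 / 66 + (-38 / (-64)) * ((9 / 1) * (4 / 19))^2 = 663 / 418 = 1.59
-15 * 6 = -90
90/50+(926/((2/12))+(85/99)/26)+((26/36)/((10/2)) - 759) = 6176284/1287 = 4798.98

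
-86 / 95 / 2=-43 / 95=-0.45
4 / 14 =2 / 7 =0.29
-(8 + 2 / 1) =-10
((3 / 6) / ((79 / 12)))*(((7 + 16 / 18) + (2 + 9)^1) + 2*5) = 520 / 237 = 2.19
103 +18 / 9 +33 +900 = 1038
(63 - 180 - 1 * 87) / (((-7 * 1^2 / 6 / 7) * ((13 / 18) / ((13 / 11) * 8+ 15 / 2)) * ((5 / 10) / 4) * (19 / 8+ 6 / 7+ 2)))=1840817664 / 41899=43934.64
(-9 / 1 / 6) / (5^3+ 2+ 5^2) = -3 / 304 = -0.01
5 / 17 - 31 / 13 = -2.09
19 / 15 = 1.27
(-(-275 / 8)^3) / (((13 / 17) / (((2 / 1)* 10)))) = 1767734375 / 1664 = 1062340.37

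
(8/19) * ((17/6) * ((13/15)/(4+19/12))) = 3536/19095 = 0.19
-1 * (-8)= 8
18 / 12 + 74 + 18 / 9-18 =119 / 2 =59.50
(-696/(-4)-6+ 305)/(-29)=-473/29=-16.31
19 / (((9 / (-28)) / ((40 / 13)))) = -181.88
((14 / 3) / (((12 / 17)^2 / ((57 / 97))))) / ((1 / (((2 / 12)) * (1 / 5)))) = 0.18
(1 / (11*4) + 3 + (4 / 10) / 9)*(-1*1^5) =-6073 / 1980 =-3.07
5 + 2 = 7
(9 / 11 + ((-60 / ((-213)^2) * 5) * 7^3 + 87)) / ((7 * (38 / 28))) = 28463036 / 3160707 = 9.01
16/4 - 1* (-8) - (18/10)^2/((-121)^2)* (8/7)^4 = 10545580524/878826025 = 12.00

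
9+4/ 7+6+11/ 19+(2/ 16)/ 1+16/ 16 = 18381/ 1064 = 17.28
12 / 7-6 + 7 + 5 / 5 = 26 / 7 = 3.71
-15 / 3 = -5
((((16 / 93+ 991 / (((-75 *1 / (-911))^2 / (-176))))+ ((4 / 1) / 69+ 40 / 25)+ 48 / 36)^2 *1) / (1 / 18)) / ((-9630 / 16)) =-170429624869433145767058064384 / 8605535396484375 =-19804650962107.35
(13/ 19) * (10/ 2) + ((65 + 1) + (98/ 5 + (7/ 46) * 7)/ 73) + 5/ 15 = 67027961/ 957030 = 70.04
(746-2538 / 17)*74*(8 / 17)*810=4864250880 / 289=16831317.92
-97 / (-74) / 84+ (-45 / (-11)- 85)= -5531173 / 68376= -80.89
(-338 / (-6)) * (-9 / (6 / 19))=-3211 / 2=-1605.50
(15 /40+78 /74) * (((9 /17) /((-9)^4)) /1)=47 /407592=0.00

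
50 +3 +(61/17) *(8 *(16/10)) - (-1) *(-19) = 6794/85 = 79.93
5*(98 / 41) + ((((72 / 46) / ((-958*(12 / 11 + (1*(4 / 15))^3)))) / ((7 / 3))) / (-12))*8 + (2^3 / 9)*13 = 6890773344131 / 293134640211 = 23.51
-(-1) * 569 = 569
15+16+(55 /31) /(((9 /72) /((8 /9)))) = 12169 /279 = 43.62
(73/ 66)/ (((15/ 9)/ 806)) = 29419/ 55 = 534.89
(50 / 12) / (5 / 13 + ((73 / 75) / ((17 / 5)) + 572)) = 0.01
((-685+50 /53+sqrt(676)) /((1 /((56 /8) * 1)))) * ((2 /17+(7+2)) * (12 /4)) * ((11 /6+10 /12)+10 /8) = -1778552615 /3604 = -493494.07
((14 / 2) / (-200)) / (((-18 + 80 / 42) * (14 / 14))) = 147 / 67600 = 0.00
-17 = -17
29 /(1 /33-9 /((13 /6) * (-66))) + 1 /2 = 12461 /40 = 311.52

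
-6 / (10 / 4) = -12 / 5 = -2.40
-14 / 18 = -7 / 9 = -0.78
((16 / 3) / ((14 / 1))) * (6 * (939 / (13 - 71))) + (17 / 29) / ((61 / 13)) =-456685 / 12383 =-36.88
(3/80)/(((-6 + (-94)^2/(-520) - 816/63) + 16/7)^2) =22815/689272516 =0.00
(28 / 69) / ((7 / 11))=44 / 69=0.64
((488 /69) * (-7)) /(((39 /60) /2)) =-136640 /897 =-152.33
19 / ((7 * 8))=0.34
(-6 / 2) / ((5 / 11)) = -33 / 5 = -6.60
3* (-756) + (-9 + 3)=-2274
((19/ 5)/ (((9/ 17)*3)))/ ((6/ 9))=323/ 90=3.59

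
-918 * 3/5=-2754/5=-550.80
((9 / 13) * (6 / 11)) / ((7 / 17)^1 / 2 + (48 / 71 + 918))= 130356 / 317199883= 0.00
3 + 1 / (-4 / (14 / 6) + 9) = 160 / 51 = 3.14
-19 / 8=-2.38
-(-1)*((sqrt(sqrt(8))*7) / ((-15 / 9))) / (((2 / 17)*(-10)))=357*2^(3 / 4) / 100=6.00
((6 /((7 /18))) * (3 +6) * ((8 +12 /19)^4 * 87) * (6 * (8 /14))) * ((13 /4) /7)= 106744864.08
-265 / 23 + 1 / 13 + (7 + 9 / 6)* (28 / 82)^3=-228873786 / 20607379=-11.11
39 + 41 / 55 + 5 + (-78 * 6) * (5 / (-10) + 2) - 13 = -36864 / 55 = -670.25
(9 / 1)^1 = 9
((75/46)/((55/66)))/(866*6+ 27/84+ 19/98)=8820/23425891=0.00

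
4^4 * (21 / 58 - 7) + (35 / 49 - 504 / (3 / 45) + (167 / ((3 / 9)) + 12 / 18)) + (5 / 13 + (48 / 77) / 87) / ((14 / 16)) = -5338030018 / 609609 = -8756.48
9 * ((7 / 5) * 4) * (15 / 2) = 378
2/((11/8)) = 1.45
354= 354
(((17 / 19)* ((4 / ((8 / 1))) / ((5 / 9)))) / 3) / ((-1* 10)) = -0.03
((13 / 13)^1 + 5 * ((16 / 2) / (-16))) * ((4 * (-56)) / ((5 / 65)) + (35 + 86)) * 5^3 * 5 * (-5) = -13082812.50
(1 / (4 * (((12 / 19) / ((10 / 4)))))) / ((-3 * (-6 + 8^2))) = -95 / 16704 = -0.01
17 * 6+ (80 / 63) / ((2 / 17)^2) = 12206 / 63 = 193.75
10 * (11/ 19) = 5.79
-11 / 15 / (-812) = 0.00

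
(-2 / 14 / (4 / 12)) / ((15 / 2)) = -2 / 35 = -0.06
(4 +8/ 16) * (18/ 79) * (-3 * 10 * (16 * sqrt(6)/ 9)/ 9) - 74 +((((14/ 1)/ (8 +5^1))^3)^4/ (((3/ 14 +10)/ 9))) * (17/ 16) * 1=-238950439246851190/ 3331626172514783 - 480 * sqrt(6)/ 79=-86.60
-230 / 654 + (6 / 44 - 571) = -4109323 / 7194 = -571.22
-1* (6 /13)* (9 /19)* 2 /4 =-27 /247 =-0.11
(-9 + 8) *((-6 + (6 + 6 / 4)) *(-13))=39 / 2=19.50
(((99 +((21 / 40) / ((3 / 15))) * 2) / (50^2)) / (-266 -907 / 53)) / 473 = -22101 / 70973650000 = -0.00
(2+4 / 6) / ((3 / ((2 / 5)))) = 16 / 45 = 0.36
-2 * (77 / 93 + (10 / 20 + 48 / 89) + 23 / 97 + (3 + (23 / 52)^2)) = -11506146397 / 1085478888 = -10.60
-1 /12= -0.08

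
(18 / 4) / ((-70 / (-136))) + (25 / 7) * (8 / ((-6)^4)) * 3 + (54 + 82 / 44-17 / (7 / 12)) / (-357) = 10804183 / 1237005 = 8.73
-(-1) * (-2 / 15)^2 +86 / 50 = 1.74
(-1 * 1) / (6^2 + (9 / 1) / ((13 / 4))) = -13 / 504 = -0.03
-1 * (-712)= 712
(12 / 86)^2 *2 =72 / 1849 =0.04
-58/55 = -1.05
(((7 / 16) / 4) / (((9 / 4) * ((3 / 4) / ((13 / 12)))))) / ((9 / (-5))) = -455 / 11664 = -0.04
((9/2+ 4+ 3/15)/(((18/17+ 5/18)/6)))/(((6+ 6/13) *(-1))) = -173043/28630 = -6.04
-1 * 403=-403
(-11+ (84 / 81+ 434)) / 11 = 11449 / 297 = 38.55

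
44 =44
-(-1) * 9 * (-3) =-27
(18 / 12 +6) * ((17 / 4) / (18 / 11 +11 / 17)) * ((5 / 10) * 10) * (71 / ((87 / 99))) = 558629775 / 99064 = 5639.08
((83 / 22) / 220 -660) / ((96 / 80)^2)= -15971585 / 34848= -458.32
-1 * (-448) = 448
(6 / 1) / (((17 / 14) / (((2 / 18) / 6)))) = 14 / 153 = 0.09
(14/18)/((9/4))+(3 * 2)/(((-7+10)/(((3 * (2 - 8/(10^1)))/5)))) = 3616/2025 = 1.79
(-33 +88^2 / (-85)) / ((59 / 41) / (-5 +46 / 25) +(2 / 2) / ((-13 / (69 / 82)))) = 238.61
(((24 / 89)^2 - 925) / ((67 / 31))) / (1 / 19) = -4315219561 / 530707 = -8131.08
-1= -1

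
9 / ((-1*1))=-9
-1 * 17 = -17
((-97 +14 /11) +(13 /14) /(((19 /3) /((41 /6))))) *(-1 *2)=554333 /2926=189.45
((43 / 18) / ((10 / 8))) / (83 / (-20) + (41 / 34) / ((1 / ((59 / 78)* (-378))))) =-76024 / 13880817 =-0.01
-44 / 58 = -22 / 29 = -0.76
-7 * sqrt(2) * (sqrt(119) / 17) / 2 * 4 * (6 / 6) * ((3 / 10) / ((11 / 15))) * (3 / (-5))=189 * sqrt(238) / 935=3.12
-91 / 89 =-1.02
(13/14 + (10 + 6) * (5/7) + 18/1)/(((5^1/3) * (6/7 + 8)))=2.06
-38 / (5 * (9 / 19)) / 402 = -361 / 9045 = -0.04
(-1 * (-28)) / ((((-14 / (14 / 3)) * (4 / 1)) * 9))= -7 / 27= -0.26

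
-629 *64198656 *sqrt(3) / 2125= -2375350272 *sqrt(3) / 125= -32913818.86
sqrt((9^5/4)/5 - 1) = sqrt(295145)/10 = 54.33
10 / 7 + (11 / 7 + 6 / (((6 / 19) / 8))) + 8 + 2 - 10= 155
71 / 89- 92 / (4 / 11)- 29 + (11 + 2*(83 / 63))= -267.57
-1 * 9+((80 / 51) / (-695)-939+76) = -6181624 / 7089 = -872.00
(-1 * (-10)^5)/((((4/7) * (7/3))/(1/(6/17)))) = 212500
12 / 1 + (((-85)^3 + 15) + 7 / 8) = -614097.12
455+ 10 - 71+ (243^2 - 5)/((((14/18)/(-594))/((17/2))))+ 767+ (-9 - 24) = -2683010508/7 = -383287215.43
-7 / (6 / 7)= -49 / 6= -8.17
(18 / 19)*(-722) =-684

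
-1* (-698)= 698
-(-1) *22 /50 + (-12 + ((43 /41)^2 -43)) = -2246659 /42025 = -53.46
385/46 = 8.37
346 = 346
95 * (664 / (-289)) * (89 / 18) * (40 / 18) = -56141200 / 23409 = -2398.27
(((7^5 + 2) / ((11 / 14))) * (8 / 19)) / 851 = 1882608 / 177859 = 10.58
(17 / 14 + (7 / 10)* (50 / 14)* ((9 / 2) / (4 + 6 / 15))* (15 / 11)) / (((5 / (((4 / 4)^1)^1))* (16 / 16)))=31853 / 33880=0.94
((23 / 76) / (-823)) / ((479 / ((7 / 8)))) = -161 / 239683936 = -0.00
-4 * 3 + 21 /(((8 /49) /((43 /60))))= 12829 /160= 80.18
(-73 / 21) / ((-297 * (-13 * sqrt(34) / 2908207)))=-12488183 * sqrt(34) / 162162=-449.04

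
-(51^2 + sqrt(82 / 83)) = -2601- sqrt(6806) / 83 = -2601.99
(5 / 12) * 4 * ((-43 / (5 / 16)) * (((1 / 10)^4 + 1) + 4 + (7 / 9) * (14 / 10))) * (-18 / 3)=47128774 / 5625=8378.45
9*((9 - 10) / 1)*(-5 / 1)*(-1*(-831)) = 37395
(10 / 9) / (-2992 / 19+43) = -38 / 3915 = -0.01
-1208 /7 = -172.57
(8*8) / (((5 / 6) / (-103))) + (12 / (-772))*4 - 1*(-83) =-7553501 / 965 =-7827.46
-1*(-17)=17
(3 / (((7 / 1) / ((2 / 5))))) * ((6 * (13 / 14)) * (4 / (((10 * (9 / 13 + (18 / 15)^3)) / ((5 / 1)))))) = 16900 / 21413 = 0.79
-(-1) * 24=24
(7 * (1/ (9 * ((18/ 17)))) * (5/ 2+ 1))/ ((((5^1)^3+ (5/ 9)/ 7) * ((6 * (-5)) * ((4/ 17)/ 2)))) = -99127/ 17020800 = -0.01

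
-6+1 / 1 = -5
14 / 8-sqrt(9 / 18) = 7 / 4-sqrt(2) / 2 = 1.04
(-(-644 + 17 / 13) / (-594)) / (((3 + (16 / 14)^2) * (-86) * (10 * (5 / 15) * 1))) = 27293 / 31138536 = 0.00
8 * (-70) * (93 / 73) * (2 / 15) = -6944 / 73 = -95.12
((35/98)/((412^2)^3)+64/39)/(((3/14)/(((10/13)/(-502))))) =-21910955165490873295/1867180192965316030464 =-0.01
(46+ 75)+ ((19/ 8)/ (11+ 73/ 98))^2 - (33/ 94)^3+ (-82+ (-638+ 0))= -1318234728533003/ 2200717027568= -599.00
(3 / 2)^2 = 9 / 4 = 2.25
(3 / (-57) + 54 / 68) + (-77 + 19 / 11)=-529619 / 7106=-74.53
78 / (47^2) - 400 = -883522 / 2209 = -399.96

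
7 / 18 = 0.39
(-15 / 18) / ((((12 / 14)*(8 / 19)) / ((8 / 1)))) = -665 / 36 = -18.47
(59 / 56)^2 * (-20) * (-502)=4368655 / 392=11144.53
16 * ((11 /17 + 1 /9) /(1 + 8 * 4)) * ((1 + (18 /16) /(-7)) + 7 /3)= 1.17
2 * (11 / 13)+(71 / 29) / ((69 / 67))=105863 / 26013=4.07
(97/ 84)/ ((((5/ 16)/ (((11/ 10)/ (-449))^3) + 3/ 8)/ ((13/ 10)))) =-1678391/ 23761197443235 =-0.00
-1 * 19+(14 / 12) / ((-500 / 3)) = -19.01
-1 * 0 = 0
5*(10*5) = 250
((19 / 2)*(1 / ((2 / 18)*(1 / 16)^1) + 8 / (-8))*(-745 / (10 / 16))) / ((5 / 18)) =-29147976 / 5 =-5829595.20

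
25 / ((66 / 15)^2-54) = -0.72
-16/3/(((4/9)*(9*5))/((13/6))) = -26/45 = -0.58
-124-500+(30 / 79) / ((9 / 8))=-147808 / 237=-623.66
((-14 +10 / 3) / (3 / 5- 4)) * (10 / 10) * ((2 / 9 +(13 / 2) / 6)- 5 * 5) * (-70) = 2388400 / 459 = 5203.49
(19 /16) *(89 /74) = 1691 /1184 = 1.43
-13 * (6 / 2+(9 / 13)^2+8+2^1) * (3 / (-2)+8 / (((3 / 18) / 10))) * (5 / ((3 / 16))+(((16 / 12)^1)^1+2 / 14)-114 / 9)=-9083525 / 7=-1297646.43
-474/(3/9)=-1422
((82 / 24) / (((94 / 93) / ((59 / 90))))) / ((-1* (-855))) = 74989 / 28933200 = 0.00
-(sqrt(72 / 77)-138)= 137.03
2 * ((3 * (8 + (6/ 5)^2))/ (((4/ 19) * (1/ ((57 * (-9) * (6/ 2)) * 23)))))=-238080222/ 25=-9523208.88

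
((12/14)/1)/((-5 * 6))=-1/35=-0.03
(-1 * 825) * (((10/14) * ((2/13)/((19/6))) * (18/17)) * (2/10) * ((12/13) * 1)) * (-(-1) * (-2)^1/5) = 855360/382109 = 2.24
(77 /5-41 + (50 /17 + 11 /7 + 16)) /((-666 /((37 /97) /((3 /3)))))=1009 /346290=0.00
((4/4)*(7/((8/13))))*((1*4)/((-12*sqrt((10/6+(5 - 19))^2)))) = -91/296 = -0.31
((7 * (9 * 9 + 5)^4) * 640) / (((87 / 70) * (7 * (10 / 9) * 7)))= 105025566720 / 29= 3621571266.21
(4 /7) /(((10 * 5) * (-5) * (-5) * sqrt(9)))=2 /13125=0.00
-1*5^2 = -25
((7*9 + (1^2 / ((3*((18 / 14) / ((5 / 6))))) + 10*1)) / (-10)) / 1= -11861 / 1620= -7.32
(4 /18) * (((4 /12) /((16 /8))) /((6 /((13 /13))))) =1 /162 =0.01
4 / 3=1.33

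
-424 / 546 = -212 / 273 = -0.78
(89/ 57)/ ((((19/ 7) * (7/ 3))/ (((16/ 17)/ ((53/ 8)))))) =11392/ 325261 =0.04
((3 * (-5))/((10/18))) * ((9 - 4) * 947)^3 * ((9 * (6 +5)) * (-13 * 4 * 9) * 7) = 929614313128000500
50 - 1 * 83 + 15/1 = -18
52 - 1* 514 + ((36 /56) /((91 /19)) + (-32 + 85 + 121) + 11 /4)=-726475 /2548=-285.12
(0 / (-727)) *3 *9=0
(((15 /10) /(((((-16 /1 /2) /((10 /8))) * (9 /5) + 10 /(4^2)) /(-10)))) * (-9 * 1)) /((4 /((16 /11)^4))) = -442368000 /31902739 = -13.87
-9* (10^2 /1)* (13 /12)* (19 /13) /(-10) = 285 /2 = 142.50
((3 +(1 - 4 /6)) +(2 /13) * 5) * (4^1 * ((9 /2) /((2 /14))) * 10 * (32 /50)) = 43008 /13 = 3308.31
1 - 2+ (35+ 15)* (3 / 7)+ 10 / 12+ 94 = 4841 / 42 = 115.26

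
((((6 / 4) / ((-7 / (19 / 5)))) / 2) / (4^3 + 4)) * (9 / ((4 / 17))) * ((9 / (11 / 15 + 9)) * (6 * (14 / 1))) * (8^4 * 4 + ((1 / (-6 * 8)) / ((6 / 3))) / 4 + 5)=-87169537125 / 299008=-291529.11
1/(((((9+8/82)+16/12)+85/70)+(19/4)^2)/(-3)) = -41328/471245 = -0.09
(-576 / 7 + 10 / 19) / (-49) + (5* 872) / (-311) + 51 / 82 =-1949282955 / 166196534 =-11.73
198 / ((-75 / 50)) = -132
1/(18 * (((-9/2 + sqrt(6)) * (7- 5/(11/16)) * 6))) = 11 * sqrt(6)/4617 + 11/1026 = 0.02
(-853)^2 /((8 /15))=1364266.88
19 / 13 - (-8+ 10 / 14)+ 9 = 1615 / 91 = 17.75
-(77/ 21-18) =43/ 3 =14.33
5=5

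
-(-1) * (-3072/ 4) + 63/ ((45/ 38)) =-3574/ 5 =-714.80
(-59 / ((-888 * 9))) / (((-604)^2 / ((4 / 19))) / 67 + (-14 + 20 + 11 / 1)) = 3953 / 13858247880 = 0.00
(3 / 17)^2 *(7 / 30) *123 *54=69741 / 1445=48.26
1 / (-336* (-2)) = 1 / 672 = 0.00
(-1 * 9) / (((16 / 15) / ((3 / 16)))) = -405 / 256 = -1.58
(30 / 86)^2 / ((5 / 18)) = 810 / 1849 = 0.44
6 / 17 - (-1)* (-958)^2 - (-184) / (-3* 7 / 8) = 327616850 / 357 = 917694.26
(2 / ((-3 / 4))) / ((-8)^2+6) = -4 / 105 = -0.04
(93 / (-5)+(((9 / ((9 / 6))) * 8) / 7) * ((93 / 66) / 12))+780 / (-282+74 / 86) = -20.57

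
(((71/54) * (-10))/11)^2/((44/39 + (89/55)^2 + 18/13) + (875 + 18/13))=40958125/25271233092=0.00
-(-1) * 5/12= 5/12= 0.42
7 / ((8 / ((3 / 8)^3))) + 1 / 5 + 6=6.25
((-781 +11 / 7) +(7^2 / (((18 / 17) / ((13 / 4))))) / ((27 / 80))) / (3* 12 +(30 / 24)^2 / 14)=-18168896 / 1965627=-9.24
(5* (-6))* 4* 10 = -1200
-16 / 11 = -1.45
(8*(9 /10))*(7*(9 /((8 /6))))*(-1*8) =-13608 /5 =-2721.60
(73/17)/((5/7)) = 6.01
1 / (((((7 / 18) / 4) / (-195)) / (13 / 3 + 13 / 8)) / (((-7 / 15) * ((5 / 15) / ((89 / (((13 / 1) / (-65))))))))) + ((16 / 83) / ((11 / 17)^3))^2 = -19938011591731 / 5430906259405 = -3.67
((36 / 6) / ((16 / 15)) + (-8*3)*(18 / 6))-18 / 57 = -10137 / 152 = -66.69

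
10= 10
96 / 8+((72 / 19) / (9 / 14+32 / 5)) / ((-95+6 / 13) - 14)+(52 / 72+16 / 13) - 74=-60.05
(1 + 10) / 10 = 11 / 10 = 1.10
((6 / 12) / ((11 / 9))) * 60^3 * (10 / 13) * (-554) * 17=-91542960000 / 143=-640160559.44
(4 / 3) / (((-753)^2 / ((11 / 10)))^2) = 121 / 24112440456075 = 0.00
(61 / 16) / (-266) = -61 / 4256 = -0.01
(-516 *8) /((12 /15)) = -5160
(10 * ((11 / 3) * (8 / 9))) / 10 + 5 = 223 / 27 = 8.26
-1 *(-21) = 21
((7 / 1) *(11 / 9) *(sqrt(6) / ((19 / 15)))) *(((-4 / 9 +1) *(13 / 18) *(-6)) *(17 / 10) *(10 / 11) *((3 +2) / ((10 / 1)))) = -38675 *sqrt(6) / 3078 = -30.78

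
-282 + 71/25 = -6979/25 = -279.16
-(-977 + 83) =894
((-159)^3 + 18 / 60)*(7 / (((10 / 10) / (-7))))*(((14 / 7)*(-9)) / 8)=-17726783067 / 40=-443169576.68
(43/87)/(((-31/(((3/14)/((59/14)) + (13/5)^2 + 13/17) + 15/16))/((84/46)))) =-1028046537/4147806200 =-0.25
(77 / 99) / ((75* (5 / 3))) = 7 / 1125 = 0.01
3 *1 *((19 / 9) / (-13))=-19 / 39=-0.49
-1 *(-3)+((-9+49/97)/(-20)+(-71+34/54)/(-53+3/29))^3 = 8517306465957011933339/1013217308549073239625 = 8.41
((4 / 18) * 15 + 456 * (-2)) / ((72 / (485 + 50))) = -6751.90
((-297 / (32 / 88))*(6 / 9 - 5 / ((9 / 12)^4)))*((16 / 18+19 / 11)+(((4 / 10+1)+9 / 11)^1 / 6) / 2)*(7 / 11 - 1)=-1699849 / 135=-12591.47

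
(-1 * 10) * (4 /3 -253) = 7550 /3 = 2516.67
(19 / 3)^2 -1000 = -8639 / 9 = -959.89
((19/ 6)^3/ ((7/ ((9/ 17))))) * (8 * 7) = 6859/ 51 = 134.49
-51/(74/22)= -561/37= -15.16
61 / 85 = 0.72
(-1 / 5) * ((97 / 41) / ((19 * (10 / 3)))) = -291 / 38950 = -0.01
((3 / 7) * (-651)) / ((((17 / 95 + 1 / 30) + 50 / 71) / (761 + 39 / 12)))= -17258492205 / 74182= -232650.67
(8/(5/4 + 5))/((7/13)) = 416/175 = 2.38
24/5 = 4.80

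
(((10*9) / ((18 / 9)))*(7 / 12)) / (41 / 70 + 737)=3675 / 103262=0.04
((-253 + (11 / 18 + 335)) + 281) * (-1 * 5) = -32725 / 18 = -1818.06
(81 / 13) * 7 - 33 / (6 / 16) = -44.38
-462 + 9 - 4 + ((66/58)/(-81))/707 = -252986528/553581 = -457.00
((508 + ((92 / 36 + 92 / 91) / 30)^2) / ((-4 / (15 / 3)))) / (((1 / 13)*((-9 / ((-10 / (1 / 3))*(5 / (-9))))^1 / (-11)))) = -16867425379255 / 100304568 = -168162.09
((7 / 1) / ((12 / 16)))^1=28 / 3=9.33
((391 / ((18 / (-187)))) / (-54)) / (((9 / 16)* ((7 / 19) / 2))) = 11113784 / 15309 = 725.96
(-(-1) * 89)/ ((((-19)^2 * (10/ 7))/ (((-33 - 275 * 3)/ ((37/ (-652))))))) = 174258084/ 66785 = 2609.24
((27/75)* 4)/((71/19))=684/1775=0.39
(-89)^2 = 7921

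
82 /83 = 0.99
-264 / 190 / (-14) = 66 / 665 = 0.10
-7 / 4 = -1.75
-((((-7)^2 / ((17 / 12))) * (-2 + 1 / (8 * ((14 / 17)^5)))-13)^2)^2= -486296114217570728367101354641 / 19395101718516110196736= -25073140.70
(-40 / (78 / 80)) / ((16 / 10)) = -1000 / 39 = -25.64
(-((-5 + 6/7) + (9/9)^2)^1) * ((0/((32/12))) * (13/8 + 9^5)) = 0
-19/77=-0.25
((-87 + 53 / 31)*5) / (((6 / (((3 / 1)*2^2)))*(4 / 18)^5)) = -1573846.33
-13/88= -0.15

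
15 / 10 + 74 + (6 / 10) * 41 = 1001 / 10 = 100.10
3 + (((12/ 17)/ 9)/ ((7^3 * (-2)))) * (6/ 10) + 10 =379013/ 29155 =13.00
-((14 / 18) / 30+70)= -18907 / 270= -70.03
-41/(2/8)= -164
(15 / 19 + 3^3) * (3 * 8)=12672 / 19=666.95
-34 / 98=-17 / 49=-0.35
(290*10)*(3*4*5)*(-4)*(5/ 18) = -580000/ 3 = -193333.33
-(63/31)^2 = -3969/961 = -4.13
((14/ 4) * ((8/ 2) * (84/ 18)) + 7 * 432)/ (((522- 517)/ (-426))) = -263211.20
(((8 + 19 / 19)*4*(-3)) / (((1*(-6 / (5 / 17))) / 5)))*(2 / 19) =900 / 323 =2.79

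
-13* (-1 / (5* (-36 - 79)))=-13 / 575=-0.02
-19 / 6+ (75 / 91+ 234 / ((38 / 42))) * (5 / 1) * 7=13453277 / 1482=9077.78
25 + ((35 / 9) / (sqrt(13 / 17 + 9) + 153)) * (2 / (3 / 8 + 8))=666455065 / 26651729 - 560 * sqrt(2822) / 239865561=25.01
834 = 834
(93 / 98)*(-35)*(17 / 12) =-2635 / 56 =-47.05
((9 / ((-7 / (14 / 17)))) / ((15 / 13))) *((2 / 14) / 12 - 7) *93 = 596.37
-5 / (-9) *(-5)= -25 / 9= -2.78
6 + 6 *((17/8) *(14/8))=453/16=28.31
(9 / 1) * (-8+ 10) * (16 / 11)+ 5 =343 / 11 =31.18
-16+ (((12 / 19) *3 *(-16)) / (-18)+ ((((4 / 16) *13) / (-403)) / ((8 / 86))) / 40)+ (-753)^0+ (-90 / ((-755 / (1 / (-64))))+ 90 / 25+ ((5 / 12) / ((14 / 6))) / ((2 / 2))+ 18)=3370362003 / 398446720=8.46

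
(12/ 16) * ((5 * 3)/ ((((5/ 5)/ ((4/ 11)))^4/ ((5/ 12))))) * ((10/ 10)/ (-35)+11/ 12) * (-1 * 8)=-59680/ 102487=-0.58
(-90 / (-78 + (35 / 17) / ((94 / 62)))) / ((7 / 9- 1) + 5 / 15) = 647190 / 61237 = 10.57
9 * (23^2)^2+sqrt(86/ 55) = sqrt(4730)/ 55+2518569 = 2518570.25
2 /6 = 1 /3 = 0.33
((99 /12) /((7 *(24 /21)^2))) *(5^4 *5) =721875 /256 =2819.82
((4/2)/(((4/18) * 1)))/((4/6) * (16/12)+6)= 1.31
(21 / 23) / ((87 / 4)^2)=112 / 58029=0.00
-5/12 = -0.42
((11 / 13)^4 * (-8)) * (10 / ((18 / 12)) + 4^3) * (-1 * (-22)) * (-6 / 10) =546284992 / 142805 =3825.39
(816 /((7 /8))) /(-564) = -544 /329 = -1.65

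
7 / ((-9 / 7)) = -49 / 9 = -5.44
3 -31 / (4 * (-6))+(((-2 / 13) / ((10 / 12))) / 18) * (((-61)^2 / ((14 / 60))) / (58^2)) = 7793389 / 1836744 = 4.24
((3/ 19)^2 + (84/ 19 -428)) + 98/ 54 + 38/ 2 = -3925499/ 9747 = -402.74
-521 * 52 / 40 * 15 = -10159.50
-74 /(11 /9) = -666 /11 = -60.55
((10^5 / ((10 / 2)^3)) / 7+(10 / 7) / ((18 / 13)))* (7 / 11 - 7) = -72650 / 99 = -733.84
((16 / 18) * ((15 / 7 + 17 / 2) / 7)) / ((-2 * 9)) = -298 / 3969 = -0.08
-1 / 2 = -0.50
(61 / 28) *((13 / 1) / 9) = 793 / 252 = 3.15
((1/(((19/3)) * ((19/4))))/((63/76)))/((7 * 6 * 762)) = 4/3192399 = 0.00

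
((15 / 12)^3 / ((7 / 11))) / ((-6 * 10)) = -0.05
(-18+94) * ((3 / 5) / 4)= 57 / 5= 11.40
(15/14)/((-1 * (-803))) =15/11242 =0.00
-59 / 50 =-1.18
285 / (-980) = -57 / 196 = -0.29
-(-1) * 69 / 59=69 / 59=1.17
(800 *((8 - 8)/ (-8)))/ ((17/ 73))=0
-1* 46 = -46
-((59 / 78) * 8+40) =-1796 / 39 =-46.05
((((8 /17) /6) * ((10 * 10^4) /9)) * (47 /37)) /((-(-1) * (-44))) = -4700000 /186813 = -25.16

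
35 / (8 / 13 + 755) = 0.05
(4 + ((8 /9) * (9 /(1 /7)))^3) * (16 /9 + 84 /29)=71418800 /87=820905.75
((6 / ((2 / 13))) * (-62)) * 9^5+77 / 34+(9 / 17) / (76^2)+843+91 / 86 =-602852173415293 / 4222256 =-142779635.68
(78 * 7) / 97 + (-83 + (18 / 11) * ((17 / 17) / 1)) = -80809 / 1067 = -75.73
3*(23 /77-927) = -214068 /77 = -2780.10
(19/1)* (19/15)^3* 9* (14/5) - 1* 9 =1807619/1875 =964.06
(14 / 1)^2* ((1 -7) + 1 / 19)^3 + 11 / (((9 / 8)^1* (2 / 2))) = -2544666716 / 61731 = -41221.86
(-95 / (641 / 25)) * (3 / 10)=-1425 / 1282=-1.11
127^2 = 16129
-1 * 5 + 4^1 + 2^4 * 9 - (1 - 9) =151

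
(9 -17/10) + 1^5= 83/10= 8.30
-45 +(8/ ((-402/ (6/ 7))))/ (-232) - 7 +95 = 584844/ 13601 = 43.00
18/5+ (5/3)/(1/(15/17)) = 431/85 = 5.07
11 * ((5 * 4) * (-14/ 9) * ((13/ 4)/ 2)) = -556.11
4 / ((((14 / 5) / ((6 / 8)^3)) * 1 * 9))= 15 / 224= 0.07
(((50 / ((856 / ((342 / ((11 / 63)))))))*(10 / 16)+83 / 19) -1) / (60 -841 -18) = -26791123 / 285888592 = -0.09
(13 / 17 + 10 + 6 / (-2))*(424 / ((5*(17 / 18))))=1007424 / 1445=697.18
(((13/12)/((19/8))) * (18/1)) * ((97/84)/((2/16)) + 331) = 2793.53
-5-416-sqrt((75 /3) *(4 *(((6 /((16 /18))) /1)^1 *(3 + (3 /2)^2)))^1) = -421-45 *sqrt(7) /2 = -480.53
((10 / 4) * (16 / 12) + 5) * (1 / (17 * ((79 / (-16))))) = -400 / 4029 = -0.10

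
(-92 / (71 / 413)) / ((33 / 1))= -37996 / 2343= -16.22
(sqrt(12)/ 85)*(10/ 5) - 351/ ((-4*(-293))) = -351/ 1172 + 4*sqrt(3)/ 85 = -0.22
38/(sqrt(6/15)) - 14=-14 +19*sqrt(10)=46.08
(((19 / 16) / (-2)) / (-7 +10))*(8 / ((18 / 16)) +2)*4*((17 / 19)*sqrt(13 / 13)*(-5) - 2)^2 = -68921 / 228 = -302.29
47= 47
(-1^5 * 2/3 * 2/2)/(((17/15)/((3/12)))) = -5/34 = -0.15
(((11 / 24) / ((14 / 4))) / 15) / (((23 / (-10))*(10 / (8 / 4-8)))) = 11 / 4830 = 0.00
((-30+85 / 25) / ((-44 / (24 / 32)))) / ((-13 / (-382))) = 76209 / 5720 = 13.32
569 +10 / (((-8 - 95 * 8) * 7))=1529467 / 2688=569.00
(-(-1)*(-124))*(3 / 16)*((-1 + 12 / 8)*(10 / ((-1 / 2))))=465 / 2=232.50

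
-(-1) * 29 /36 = 0.81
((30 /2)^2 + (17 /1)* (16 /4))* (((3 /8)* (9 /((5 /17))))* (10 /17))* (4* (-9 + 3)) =-47466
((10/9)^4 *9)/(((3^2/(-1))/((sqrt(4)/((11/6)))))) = -40000/24057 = -1.66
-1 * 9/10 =-9/10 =-0.90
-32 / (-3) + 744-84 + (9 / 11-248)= 13975 / 33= 423.48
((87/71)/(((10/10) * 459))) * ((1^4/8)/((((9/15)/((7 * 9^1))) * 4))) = 1015/115872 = 0.01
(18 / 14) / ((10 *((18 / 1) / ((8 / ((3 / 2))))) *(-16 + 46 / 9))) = -6 / 1715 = -0.00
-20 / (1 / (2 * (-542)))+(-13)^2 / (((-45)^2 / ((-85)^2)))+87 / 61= 110107228 / 4941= 22284.40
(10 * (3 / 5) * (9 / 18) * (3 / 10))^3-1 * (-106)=106729 / 1000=106.73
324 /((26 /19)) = 3078 /13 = 236.77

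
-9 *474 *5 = -21330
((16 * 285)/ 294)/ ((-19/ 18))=-720/ 49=-14.69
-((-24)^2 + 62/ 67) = -38654/ 67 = -576.93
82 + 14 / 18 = 745 / 9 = 82.78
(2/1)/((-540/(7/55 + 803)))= -818/275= -2.97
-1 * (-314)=314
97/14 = 6.93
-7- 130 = -137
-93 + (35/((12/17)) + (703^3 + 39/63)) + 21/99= 321024289199/924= 347428884.41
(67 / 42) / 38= 0.04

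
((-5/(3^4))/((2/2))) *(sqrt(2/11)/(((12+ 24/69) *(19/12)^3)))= -1840 *sqrt(22)/16070637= -0.00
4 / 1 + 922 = 926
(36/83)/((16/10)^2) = 225/1328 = 0.17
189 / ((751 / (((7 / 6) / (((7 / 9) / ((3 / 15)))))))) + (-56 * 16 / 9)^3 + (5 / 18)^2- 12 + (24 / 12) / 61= -659066134894099 / 667924380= -986737.65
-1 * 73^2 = -5329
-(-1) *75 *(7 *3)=1575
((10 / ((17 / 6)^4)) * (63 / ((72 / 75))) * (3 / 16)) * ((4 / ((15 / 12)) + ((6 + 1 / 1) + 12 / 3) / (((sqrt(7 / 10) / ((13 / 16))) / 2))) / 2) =255150 / 83521 + 13030875 * sqrt(70) / 5345344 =23.45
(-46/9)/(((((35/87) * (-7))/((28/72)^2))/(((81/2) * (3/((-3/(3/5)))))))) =-667/100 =-6.67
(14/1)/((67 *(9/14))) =196/603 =0.33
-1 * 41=-41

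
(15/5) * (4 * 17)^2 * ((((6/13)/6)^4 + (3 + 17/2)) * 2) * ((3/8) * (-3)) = -10251659430/28561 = -358939.09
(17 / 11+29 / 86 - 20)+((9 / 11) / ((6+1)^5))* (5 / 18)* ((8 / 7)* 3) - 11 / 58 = -18.31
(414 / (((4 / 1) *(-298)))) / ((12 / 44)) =-759 / 596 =-1.27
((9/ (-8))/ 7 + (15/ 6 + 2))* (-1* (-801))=194643/ 56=3475.77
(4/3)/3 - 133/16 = -1133/144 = -7.87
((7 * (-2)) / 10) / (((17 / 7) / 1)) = -49 / 85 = -0.58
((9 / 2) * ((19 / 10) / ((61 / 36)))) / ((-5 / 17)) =-26163 / 1525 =-17.16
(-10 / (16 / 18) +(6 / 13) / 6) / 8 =-581 / 416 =-1.40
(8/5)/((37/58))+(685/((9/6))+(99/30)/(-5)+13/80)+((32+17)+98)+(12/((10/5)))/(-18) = 26877271/44400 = 605.34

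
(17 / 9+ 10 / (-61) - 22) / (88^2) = -11131 / 4251456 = -0.00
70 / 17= 4.12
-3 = -3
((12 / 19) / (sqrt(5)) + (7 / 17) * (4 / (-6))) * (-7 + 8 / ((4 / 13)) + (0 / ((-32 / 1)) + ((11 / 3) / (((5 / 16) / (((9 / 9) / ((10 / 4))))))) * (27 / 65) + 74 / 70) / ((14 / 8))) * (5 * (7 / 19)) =-1099786 / 104975 + 19796148 * sqrt(5) / 4106375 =0.30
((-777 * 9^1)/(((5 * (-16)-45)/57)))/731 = 398601/91375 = 4.36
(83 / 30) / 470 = 83 / 14100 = 0.01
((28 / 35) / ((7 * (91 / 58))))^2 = 53824 / 10144225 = 0.01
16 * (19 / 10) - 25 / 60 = 1799 / 60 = 29.98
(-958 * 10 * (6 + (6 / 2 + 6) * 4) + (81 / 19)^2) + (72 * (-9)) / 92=-402348.87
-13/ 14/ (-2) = 13/ 28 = 0.46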